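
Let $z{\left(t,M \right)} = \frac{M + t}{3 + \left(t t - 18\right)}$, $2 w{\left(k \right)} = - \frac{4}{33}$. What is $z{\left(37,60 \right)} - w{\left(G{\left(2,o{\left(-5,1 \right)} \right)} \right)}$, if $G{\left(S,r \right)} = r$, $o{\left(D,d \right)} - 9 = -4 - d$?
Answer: $\frac{5909}{44682} \approx 0.13225$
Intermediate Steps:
$o{\left(D,d \right)} = 5 - d$ ($o{\left(D,d \right)} = 9 - \left(4 + d\right) = 5 - d$)
$w{\left(k \right)} = - \frac{2}{33}$ ($w{\left(k \right)} = \frac{\left(-4\right) \frac{1}{33}}{2} = \frac{1}{2} \left(- \frac{4}{33}\right) = - \frac{2}{33}$)
$z{\left(t,M \right)} = \frac{M + t}{-15 + t^{2}}$ ($z{\left(t,M \right)} = \frac{M + t}{3 + \left(t^{2} - 18\right)} = \frac{M + t}{3 + \left(-18 + t^{2}\right)} = \frac{M + t}{-15 + t^{2}}$)
$z{\left(37,60 \right)} - w{\left(G{\left(2,o{\left(-5,1 \right)} \right)} \right)} = \frac{60 + 37}{-15 + 37^{2}} - - \frac{2}{33} = \frac{1}{-15 + 1369} \cdot 97 + \frac{2}{33} = \frac{1}{1354} \cdot 97 + \frac{2}{33} = \frac{97}{1354} + \frac{2}{33} = \frac{5909}{44682}$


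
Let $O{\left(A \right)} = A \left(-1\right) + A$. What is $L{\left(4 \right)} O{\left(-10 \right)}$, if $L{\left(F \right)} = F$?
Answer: $0$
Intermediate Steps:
$O{\left(A \right)} = 0$ ($O{\left(A \right)} = - A + A = 0$)
$L{\left(4 \right)} O{\left(-10 \right)} = 4 \cdot 0 = 0$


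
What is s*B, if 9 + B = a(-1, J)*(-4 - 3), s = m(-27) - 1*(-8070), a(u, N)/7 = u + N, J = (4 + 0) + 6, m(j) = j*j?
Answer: -3959550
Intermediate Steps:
m(j) = j²
J = 10 (J = 4 + 6 = 10)
a(u, N) = 7*N + 7*u (a(u, N) = 7*(u + N) = 7*(N + u) = 7*N + 7*u)
s = 8799 (s = (-27)² - 1*(-8070) = 729 + 8070 = 8799)
B = -450 (B = -9 + (7*10 + 7*(-1))*(-4 - 3) = -9 + (70 - 7)*(-7) = -9 + 63*(-7) = -9 - 441 = -450)
s*B = 8799*(-450) = -3959550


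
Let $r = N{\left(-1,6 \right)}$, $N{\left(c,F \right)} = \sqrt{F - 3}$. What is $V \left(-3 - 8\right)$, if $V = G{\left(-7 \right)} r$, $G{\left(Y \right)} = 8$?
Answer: $- 88 \sqrt{3} \approx -152.42$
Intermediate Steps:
$N{\left(c,F \right)} = \sqrt{-3 + F}$
$r = \sqrt{3}$ ($r = \sqrt{-3 + 6} = \sqrt{3} \approx 1.732$)
$V = 8 \sqrt{3} \approx 13.856$
$V \left(-3 - 8\right) = 8 \sqrt{3} \left(-3 - 8\right) = 8 \sqrt{3} \left(-11\right) = - 88 \sqrt{3}$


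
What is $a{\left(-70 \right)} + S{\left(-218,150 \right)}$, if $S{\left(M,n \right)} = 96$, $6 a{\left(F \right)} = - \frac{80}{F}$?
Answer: $\frac{2020}{21} \approx 96.19$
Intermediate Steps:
$a{\left(F \right)} = - \frac{40}{3 F}$ ($a{\left(F \right)} = \frac{\left(-80\right) \frac{1}{F}}{6} = - \frac{40}{3 F}$)
$a{\left(-70 \right)} + S{\left(-218,150 \right)} = - \frac{40}{3 \left(-70\right)} + 96 = \left(- \frac{40}{3}\right) \left(- \frac{1}{70}\right) + 96 = \frac{4}{21} + 96 = \frac{2020}{21}$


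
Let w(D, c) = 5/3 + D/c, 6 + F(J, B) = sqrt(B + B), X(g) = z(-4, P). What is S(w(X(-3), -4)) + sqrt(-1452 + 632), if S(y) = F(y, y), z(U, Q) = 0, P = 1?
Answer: -6 + sqrt(30)/3 + 2*I*sqrt(205) ≈ -4.1743 + 28.636*I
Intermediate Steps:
X(g) = 0
F(J, B) = -6 + sqrt(2)*sqrt(B) (F(J, B) = -6 + sqrt(B + B) = -6 + sqrt(2*B) = -6 + sqrt(2)*sqrt(B))
w(D, c) = 5/3 + D/c (w(D, c) = 5*(1/3) + D/c = 5/3 + D/c)
S(y) = -6 + sqrt(2)*sqrt(y)
S(w(X(-3), -4)) + sqrt(-1452 + 632) = (-6 + sqrt(2)*sqrt(5/3 + 0/(-4))) + sqrt(-1452 + 632) = (-6 + sqrt(2)*sqrt(5/3 + 0*(-1/4))) + sqrt(-820) = (-6 + sqrt(2)*sqrt(5/3 + 0)) + 2*I*sqrt(205) = (-6 + sqrt(2)*sqrt(5/3)) + 2*I*sqrt(205) = (-6 + sqrt(2)*(sqrt(15)/3)) + 2*I*sqrt(205) = (-6 + sqrt(30)/3) + 2*I*sqrt(205) = -6 + sqrt(30)/3 + 2*I*sqrt(205)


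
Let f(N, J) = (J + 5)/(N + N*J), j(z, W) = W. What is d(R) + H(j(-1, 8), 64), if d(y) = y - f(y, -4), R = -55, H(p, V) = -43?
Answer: -16171/165 ≈ -98.006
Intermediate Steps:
f(N, J) = (5 + J)/(N + J*N)
d(y) = y + 1/(3*y) (d(y) = y - (5 - 4)/(y*(1 - 4)) = y - 1/(y*(-3)) = y - (-1)/(y*3) = y - (-1)/(3*y) = y + 1/(3*y))
d(R) + H(j(-1, 8), 64) = (-55 + (1/3)/(-55)) - 43 = (-55 + (1/3)*(-1/55)) - 43 = (-55 - 1/165) - 43 = -9076/165 - 43 = -16171/165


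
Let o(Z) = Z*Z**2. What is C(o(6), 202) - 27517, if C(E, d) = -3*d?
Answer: -28123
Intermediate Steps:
o(Z) = Z**3
C(o(6), 202) - 27517 = -3*202 - 27517 = -606 - 27517 = -28123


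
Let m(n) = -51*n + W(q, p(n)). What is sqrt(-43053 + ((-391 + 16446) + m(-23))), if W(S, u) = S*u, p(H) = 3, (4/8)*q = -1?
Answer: I*sqrt(25831) ≈ 160.72*I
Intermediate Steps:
q = -2 (q = 2*(-1) = -2)
m(n) = -6 - 51*n (m(n) = -51*n - 2*3 = -51*n - 6 = -6 - 51*n)
sqrt(-43053 + ((-391 + 16446) + m(-23))) = sqrt(-43053 + ((-391 + 16446) + (-6 - 51*(-23)))) = sqrt(-43053 + (16055 + (-6 + 1173))) = sqrt(-43053 + (16055 + 1167)) = sqrt(-43053 + 17222) = sqrt(-25831) = I*sqrt(25831)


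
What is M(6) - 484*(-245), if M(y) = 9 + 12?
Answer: 118601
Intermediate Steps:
M(y) = 21
M(6) - 484*(-245) = 21 - 484*(-245) = 21 + 118580 = 118601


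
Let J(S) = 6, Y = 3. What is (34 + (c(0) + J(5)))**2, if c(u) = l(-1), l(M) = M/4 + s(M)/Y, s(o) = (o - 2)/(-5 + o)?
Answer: 229441/144 ≈ 1593.3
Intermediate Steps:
s(o) = (-2 + o)/(-5 + o)
l(M) = M/4 + (-2 + M)/(3*(-5 + M)) (l(M) = M/4 + ((-2 + M)/(-5 + M))/3 = M*(1/4) + ((-2 + M)/(-5 + M))*(1/3) = M/4 + (-2 + M)/(3*(-5 + M)))
c(u) = -1/12 (c(u) = (-8 - 11*(-1) + 3*(-1)**2)/(12*(-5 - 1)) = (1/12)*(-8 + 11 + 3*1)/(-6) = (1/12)*(-1/6)*(-8 + 11 + 3) = (1/12)*(-1/6)*6 = -1/12)
(34 + (c(0) + J(5)))**2 = (34 + (-1/12 + 6))**2 = (34 + 71/12)**2 = (479/12)**2 = 229441/144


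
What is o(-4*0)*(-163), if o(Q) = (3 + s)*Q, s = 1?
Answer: 0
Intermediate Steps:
o(Q) = 4*Q (o(Q) = (3 + 1)*Q = 4*Q)
o(-4*0)*(-163) = (4*(-4*0))*(-163) = (4*0)*(-163) = 0*(-163) = 0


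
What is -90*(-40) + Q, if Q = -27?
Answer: 3573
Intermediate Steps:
-90*(-40) + Q = -90*(-40) - 27 = 3600 - 27 = 3573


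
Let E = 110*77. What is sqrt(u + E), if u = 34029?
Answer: sqrt(42499) ≈ 206.15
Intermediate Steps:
E = 8470
sqrt(u + E) = sqrt(34029 + 8470) = sqrt(42499)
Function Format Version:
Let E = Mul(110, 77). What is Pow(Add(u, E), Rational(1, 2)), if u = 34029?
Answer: Pow(42499, Rational(1, 2)) ≈ 206.15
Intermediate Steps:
E = 8470
Pow(Add(u, E), Rational(1, 2)) = Pow(Add(34029, 8470), Rational(1, 2)) = Pow(42499, Rational(1, 2))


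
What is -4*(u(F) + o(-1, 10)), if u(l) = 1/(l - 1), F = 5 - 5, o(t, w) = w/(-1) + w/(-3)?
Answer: 172/3 ≈ 57.333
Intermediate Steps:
o(t, w) = -4*w/3 (o(t, w) = w*(-1) + w*(-1/3) = -w - w/3 = -4*w/3)
F = 0
u(l) = 1/(-1 + l)
-4*(u(F) + o(-1, 10)) = -4*(1/(-1 + 0) - 4/3*10) = -4*(1/(-1) - 40/3) = -4*(-1 - 40/3) = -4*(-43/3) = 172/3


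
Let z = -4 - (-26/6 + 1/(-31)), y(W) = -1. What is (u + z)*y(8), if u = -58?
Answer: 5360/93 ≈ 57.634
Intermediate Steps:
z = 34/93 (z = -4 - (-26*⅙ + 1*(-1/31)) = -4 - (-13/3 - 1/31) = -4 - 1*(-406/93) = -4 + 406/93 = 34/93 ≈ 0.36559)
(u + z)*y(8) = (-58 + 34/93)*(-1) = -5360/93*(-1) = 5360/93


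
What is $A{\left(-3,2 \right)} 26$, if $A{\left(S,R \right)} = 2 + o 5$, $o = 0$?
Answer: $52$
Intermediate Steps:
$A{\left(S,R \right)} = 2$ ($A{\left(S,R \right)} = 2 + 0 \cdot 5 = 2 + 0 = 2$)
$A{\left(-3,2 \right)} 26 = 2 \cdot 26 = 52$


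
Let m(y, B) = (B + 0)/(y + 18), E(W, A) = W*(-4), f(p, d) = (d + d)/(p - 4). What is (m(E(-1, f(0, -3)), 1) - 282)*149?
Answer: -924247/22 ≈ -42011.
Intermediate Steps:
f(p, d) = 2*d/(-4 + p) (f(p, d) = (2*d)/(-4 + p) = 2*d/(-4 + p))
E(W, A) = -4*W
m(y, B) = B/(18 + y)
(m(E(-1, f(0, -3)), 1) - 282)*149 = (1/(18 - 4*(-1)) - 282)*149 = (1/(18 + 4) - 282)*149 = (1/22 - 282)*149 = -6203/22*149 = -924247/22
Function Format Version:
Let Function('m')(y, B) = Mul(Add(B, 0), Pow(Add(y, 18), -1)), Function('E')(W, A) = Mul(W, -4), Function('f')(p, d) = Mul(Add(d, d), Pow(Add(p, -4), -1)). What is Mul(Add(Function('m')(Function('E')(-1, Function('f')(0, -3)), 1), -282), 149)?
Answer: Rational(-924247, 22) ≈ -42011.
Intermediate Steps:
Function('f')(p, d) = Mul(2, d, Pow(Add(-4, p), -1)) (Function('f')(p, d) = Mul(Mul(2, d), Pow(Add(-4, p), -1)) = Mul(2, d, Pow(Add(-4, p), -1)))
Function('E')(W, A) = Mul(-4, W)
Function('m')(y, B) = Mul(B, Pow(Add(18, y), -1))
Mul(Add(Function('m')(Function('E')(-1, Function('f')(0, -3)), 1), -282), 149) = Mul(Add(Mul(1, Pow(Add(18, Mul(-4, -1)), -1)), -282), 149) = Mul(Add(Mul(1, Pow(Add(18, 4), -1)), -282), 149) = Mul(Add(Mul(1, Pow(22, -1)), -282), 149) = Mul(Add(Mul(1, Rational(1, 22)), -282), 149) = Mul(Add(Rational(1, 22), -282), 149) = Mul(Rational(-6203, 22), 149) = Rational(-924247, 22)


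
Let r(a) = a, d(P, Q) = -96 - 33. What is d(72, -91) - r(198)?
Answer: -327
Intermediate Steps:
d(P, Q) = -129
d(72, -91) - r(198) = -129 - 1*198 = -129 - 198 = -327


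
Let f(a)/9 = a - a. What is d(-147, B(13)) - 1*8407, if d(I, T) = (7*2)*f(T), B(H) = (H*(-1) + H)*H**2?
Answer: -8407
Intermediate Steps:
f(a) = 0 (f(a) = 9*(a - a) = 9*0 = 0)
B(H) = 0 (B(H) = (-H + H)*H**2 = 0*H**2 = 0)
d(I, T) = 0 (d(I, T) = (7*2)*0 = 14*0 = 0)
d(-147, B(13)) - 1*8407 = 0 - 1*8407 = 0 - 8407 = -8407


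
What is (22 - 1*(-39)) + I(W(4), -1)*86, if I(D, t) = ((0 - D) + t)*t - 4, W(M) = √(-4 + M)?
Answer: -197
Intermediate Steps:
I(D, t) = -4 + t*(t - D) (I(D, t) = (-D + t)*t - 4 = (t - D)*t - 4 = t*(t - D) - 4 = -4 + t*(t - D))
(22 - 1*(-39)) + I(W(4), -1)*86 = (22 - 1*(-39)) + (-4 + (-1)² - 1*√(-4 + 4)*(-1))*86 = (22 + 39) + (-4 + 1 - 1*√0*(-1))*86 = 61 + (-4 + 1 - 1*0*(-1))*86 = 61 + (-4 + 1 + 0)*86 = 61 - 3*86 = 61 - 258 = -197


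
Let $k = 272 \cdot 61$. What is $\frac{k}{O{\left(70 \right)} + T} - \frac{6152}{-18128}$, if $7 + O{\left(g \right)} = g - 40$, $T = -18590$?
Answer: $- \frac{23319449}{42072822} \approx -0.55426$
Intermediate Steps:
$O{\left(g \right)} = -47 + g$ ($O{\left(g \right)} = -7 + \left(g - 40\right) = -7 + \left(-40 + g\right) = -47 + g$)
$k = 16592$
$\frac{k}{O{\left(70 \right)} + T} - \frac{6152}{-18128} = \frac{16592}{\left(-47 + 70\right) - 18590} - \frac{6152}{-18128} = \frac{16592}{23 - 18590} - - \frac{769}{2266} = \frac{16592}{-18567} + \frac{769}{2266} = 16592 \left(- \frac{1}{18567}\right) + \frac{769}{2266} = - \frac{16592}{18567} + \frac{769}{2266} = - \frac{23319449}{42072822}$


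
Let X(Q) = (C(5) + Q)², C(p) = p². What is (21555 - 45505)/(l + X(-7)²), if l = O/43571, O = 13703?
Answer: -1043525450/4573922999 ≈ -0.22815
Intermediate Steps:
l = 13703/43571 ≈ 0.31450
X(Q) = (25 + Q)² (X(Q) = (5² + Q)² = (25 + Q)²)
(21555 - 45505)/(l + X(-7)²) = (21555 - 45505)/(13703/43571 + ((25 - 7)²)²) = -23950/(13703/43571 + (18²)²) = -23950/(13703/43571 + 324²) = -23950/(13703/43571 + 104976) = -23950/4573922999/43571 = -23950*43571/4573922999 = -1043525450/4573922999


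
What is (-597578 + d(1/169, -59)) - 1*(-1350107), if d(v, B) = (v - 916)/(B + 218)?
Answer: 6740350652/8957 ≈ 7.5252e+5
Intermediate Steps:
d(v, B) = (-916 + v)/(218 + B)
(-597578 + d(1/169, -59)) - 1*(-1350107) = (-597578 + (-916 + 1/169)/(218 - 59)) - 1*(-1350107) = (-597578 + (-916 + 1/169)/159) + 1350107 = (-597578 + (1/159)*(-154803/169)) + 1350107 = (-597578 - 51601/8957) + 1350107 = -5352557747/8957 + 1350107 = 6740350652/8957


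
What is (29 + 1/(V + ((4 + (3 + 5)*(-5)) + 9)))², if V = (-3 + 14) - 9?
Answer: 524176/625 ≈ 838.68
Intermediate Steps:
V = 2 (V = 11 - 9 = 2)
(29 + 1/(V + ((4 + (3 + 5)*(-5)) + 9)))² = (29 + 1/(2 + ((4 + (3 + 5)*(-5)) + 9)))² = (29 + 1/(2 + ((4 + 8*(-5)) + 9)))² = (29 + 1/(2 + ((4 - 40) + 9)))² = (29 + 1/(2 + (-36 + 9)))² = (29 + 1/(2 - 27))² = (29 + 1/(-25))² = (29 - 1/25)² = (724/25)² = 524176/625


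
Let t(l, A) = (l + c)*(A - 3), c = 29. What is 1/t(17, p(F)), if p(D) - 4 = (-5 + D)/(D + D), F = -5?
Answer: 1/92 ≈ 0.010870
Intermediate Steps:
p(D) = 4 + (-5 + D)/(2*D) (p(D) = 4 + (-5 + D)/(D + D) = 4 + (-5 + D)/((2*D)) = 4 + (-5 + D)*(1/(2*D)) = 4 + (-5 + D)/(2*D))
t(l, A) = (-3 + A)*(29 + l) (t(l, A) = (l + 29)*(A - 3) = (29 + l)*(-3 + A) = (-3 + A)*(29 + l))
1/t(17, p(F)) = 1/(-87 - 3*17 + 29*((1/2)*(-5 + 9*(-5))/(-5)) + ((1/2)*(-5 + 9*(-5))/(-5))*17) = 1/(-87 - 51 + 29*((1/2)*(-1/5)*(-5 - 45)) + ((1/2)*(-1/5)*(-5 - 45))*17) = 1/(-87 - 51 + 29*((1/2)*(-1/5)*(-50)) + ((1/2)*(-1/5)*(-50))*17) = 1/(-87 - 51 + 29*5 + 5*17) = 1/(-87 - 51 + 145 + 85) = 1/92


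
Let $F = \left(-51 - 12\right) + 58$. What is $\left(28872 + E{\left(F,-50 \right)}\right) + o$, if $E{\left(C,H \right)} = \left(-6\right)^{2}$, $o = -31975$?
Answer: $-3067$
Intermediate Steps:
$F = -5$ ($F = -63 + 58 = -5$)
$E{\left(C,H \right)} = 36$
$\left(28872 + E{\left(F,-50 \right)}\right) + o = \left(28872 + 36\right) - 31975 = 28908 - 31975 = -3067$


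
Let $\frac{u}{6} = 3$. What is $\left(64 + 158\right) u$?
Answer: $3996$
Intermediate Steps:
$u = 18$ ($u = 6 \cdot 3 = 18$)
$\left(64 + 158\right) u = \left(64 + 158\right) 18 = 222 \cdot 18 = 3996$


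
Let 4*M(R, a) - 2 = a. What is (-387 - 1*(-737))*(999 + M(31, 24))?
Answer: 351925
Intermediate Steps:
M(R, a) = 1/2 + a/4
(-387 - 1*(-737))*(999 + M(31, 24)) = (-387 - 1*(-737))*(999 + (1/2 + (1/4)*24)) = (-387 + 737)*(999 + (1/2 + 6)) = 350*(999 + 13/2) = 350*(2011/2) = 351925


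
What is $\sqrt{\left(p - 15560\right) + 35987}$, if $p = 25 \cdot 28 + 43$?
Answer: $\sqrt{21170} \approx 145.5$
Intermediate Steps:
$p = 743$ ($p = 700 + 43 = 743$)
$\sqrt{\left(p - 15560\right) + 35987} = \sqrt{\left(743 - 15560\right) + 35987} = \sqrt{-14817 + 35987} = \sqrt{21170}$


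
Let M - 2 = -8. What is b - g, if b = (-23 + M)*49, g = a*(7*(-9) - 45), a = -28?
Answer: -4445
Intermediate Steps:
M = -6 (M = 2 - 8 = -6)
g = 3024 (g = -28*(7*(-9) - 45) = -28*(-63 - 45) = -28*(-108) = 3024)
b = -1421 (b = (-23 - 6)*49 = -29*49 = -1421)
b - g = -1421 - 1*3024 = -1421 - 3024 = -4445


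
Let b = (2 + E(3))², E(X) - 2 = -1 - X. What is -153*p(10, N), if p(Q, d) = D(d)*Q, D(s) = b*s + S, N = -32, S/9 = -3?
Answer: 41310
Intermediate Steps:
E(X) = 1 - X (E(X) = 2 + (-1 - X) = 1 - X)
S = -27 (S = 9*(-3) = -27)
b = 0 (b = (2 + (1 - 1*3))² = (2 + (1 - 3))² = (2 - 2)² = 0² = 0)
D(s) = -27 (D(s) = 0*s - 27 = 0 - 27 = -27)
p(Q, d) = -27*Q
-153*p(10, N) = -(-4131)*10 = -153*(-270) = 41310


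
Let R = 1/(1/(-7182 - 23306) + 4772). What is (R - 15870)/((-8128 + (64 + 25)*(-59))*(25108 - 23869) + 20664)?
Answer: 2308906193962/2408699421094995 ≈ 0.00095857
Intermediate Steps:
R = 30488/145488735 (R = 1/(1/(-30488) + 4772) = 1/(-1/30488 + 4772) = 1/(145488735/30488) = 30488/145488735 ≈ 0.00020956)
(R - 15870)/((-8128 + (64 + 25)*(-59))*(25108 - 23869) + 20664) = (30488/145488735 - 15870)/((-8128 + (64 + 25)*(-59))*(25108 - 23869) + 20664) = -2308906193962/(145488735*((-8128 + 89*(-59))*1239 + 20664)) = -2308906193962/(145488735*((-8128 - 5251)*1239 + 20664)) = -2308906193962/(145488735*(-13379*1239 + 20664)) = -2308906193962/(145488735*(-16576581 + 20664)) = -2308906193962/145488735/(-16555917) = -2308906193962/145488735*(-1/16555917) = 2308906193962/2408699421094995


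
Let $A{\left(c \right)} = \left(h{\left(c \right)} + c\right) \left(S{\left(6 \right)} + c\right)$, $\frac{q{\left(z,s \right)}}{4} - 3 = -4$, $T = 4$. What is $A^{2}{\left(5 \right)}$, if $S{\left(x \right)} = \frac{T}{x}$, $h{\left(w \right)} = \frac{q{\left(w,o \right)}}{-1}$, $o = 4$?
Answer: $2601$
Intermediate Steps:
$q{\left(z,s \right)} = -4$ ($q{\left(z,s \right)} = 12 + 4 \left(-4\right) = 12 - 16 = -4$)
$h{\left(w \right)} = 4$ ($h{\left(w \right)} = - \frac{4}{-1} = \left(-4\right) \left(-1\right) = 4$)
$S{\left(x \right)} = \frac{4}{x}$
$A{\left(c \right)} = \left(4 + c\right) \left(\frac{2}{3} + c\right)$ ($A{\left(c \right)} = \left(4 + c\right) \left(\frac{4}{6} + c\right) = \left(4 + c\right) \left(4 \cdot \frac{1}{6} + c\right) = \left(4 + c\right) \left(\frac{2}{3} + c\right)$)
$A^{2}{\left(5 \right)} = \left(\frac{8}{3} + 5^{2} + \frac{14}{3} \cdot 5\right)^{2} = \left(\frac{8}{3} + 25 + \frac{70}{3}\right)^{2} = 51^{2} = 2601$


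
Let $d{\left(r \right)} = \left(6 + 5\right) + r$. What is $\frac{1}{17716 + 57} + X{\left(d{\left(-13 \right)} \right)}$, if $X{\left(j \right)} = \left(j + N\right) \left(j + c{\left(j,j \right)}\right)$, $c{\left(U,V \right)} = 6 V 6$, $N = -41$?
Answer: $\frac{56553687}{17773} \approx 3182.0$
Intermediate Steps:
$c{\left(U,V \right)} = 36 V$
$d{\left(r \right)} = 11 + r$
$X{\left(j \right)} = 37 j \left(-41 + j\right)$ ($X{\left(j \right)} = \left(j - 41\right) \left(j + 36 j\right) = \left(-41 + j\right) 37 j = 37 j \left(-41 + j\right)$)
$\frac{1}{17716 + 57} + X{\left(d{\left(-13 \right)} \right)} = \frac{1}{17716 + 57} + 37 \left(11 - 13\right) \left(-41 + \left(11 - 13\right)\right) = \frac{1}{17773} + 37 \left(-2\right) \left(-41 - 2\right) = \frac{1}{17773} + 37 \left(-2\right) \left(-43\right) = \frac{1}{17773} + 3182 = \frac{56553687}{17773}$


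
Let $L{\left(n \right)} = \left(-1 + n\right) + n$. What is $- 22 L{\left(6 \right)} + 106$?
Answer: $-136$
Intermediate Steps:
$L{\left(n \right)} = -1 + 2 n$
$- 22 L{\left(6 \right)} + 106 = - 22 \left(-1 + 2 \cdot 6\right) + 106 = - 22 \left(-1 + 12\right) + 106 = \left(-22\right) 11 + 106 = -242 + 106 = -136$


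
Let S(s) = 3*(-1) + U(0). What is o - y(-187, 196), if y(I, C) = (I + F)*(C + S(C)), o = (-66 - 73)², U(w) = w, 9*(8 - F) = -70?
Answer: 471302/9 ≈ 52367.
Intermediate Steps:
F = 142/9 (F = 8 - ⅑*(-70) = 8 + 70/9 = 142/9 ≈ 15.778)
o = 19321 (o = (-139)² = 19321)
S(s) = -3 (S(s) = 3*(-1) + 0 = -3 + 0 = -3)
y(I, C) = (-3 + C)*(142/9 + I) (y(I, C) = (I + 142/9)*(C - 3) = (142/9 + I)*(-3 + C) = (-3 + C)*(142/9 + I))
o - y(-187, 196) = 19321 - (-142/3 - 3*(-187) + (142/9)*196 + 196*(-187)) = 19321 - (-142/3 + 561 + 27832/9 - 36652) = 19321 - 1*(-297413/9) = 19321 + 297413/9 = 471302/9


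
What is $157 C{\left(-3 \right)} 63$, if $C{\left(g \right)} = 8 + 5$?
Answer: $128583$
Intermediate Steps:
$C{\left(g \right)} = 13$
$157 C{\left(-3 \right)} 63 = 157 \cdot 13 \cdot 63 = 2041 \cdot 63 = 128583$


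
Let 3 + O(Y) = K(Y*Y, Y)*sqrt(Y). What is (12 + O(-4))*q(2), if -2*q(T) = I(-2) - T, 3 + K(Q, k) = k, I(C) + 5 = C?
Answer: 81/2 - 63*I ≈ 40.5 - 63.0*I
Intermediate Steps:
I(C) = -5 + C
K(Q, k) = -3 + k
q(T) = 7/2 + T/2 (q(T) = -((-5 - 2) - T)/2 = -(-7 - T)/2 = 7/2 + T/2)
O(Y) = -3 + sqrt(Y)*(-3 + Y) (O(Y) = -3 + (-3 + Y)*sqrt(Y) = -3 + sqrt(Y)*(-3 + Y))
(12 + O(-4))*q(2) = (12 + (-3 + sqrt(-4)*(-3 - 4)))*(7/2 + (1/2)*2) = (12 + (-3 + (2*I)*(-7)))*(7/2 + 1) = (12 + (-3 - 14*I))*(9/2) = (9 - 14*I)*(9/2) = 81/2 - 63*I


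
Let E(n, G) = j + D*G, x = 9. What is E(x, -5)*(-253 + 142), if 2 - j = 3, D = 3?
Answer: 1776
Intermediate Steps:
j = -1 (j = 2 - 1*3 = 2 - 3 = -1)
E(n, G) = -1 + 3*G
E(x, -5)*(-253 + 142) = (-1 + 3*(-5))*(-253 + 142) = (-1 - 15)*(-111) = -16*(-111) = 1776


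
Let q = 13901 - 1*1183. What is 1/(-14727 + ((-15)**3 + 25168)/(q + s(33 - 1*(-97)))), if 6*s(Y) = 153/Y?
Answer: -3306731/48692561257 ≈ -6.7910e-5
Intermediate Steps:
s(Y) = 51/(2*Y) (s(Y) = (153/Y)/6 = 51/(2*Y))
q = 12718 (q = 13901 - 1183 = 12718)
1/(-14727 + ((-15)**3 + 25168)/(q + s(33 - 1*(-97)))) = 1/(-14727 + ((-15)**3 + 25168)/(12718 + 51/(2*(33 - 1*(-97))))) = 1/(-14727 + (-3375 + 25168)/(12718 + 51/(2*(33 + 97)))) = 1/(-14727 + 21793/(12718 + (51/2)/130)) = 1/(-14727 + 21793/(12718 + (51/2)*(1/130))) = 1/(-14727 + 21793/(12718 + 51/260)) = 1/(-14727 + 21793/(3306731/260)) = 1/(-14727 + 21793*(260/3306731)) = 1/(-14727 + 5666180/3306731) = 1/(-48692561257/3306731) = -3306731/48692561257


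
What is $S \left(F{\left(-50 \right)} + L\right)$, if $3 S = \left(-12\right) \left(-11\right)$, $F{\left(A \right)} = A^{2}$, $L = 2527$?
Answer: $221188$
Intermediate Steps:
$S = 44$ ($S = \frac{\left(-12\right) \left(-11\right)}{3} = \frac{1}{3} \cdot 132 = 44$)
$S \left(F{\left(-50 \right)} + L\right) = 44 \left(\left(-50\right)^{2} + 2527\right) = 44 \left(2500 + 2527\right) = 44 \cdot 5027 = 221188$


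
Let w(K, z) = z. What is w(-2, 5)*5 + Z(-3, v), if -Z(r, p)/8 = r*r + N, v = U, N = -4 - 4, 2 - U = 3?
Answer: 17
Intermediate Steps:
U = -1 (U = 2 - 1*3 = 2 - 3 = -1)
N = -8
v = -1
Z(r, p) = 64 - 8*r² (Z(r, p) = -8*(r*r - 8) = -8*(r² - 8) = -8*(-8 + r²) = 64 - 8*r²)
w(-2, 5)*5 + Z(-3, v) = 5*5 + (64 - 8*(-3)²) = 25 + (64 - 8*9) = 25 + (64 - 72) = 25 - 8 = 17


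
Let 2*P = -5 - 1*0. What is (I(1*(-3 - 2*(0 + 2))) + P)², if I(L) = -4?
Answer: 169/4 ≈ 42.250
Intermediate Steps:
P = -5/2 (P = (-5 - 1*0)/2 = (-5 + 0)/2 = (½)*(-5) = -5/2 ≈ -2.5000)
(I(1*(-3 - 2*(0 + 2))) + P)² = (-4 - 5/2)² = (-13/2)² = 169/4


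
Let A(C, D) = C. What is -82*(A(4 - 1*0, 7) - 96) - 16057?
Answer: -8513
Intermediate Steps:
-82*(A(4 - 1*0, 7) - 96) - 16057 = -82*((4 - 1*0) - 96) - 16057 = -82*((4 + 0) - 96) - 16057 = -82*(4 - 96) - 16057 = -82*(-92) - 16057 = 7544 - 16057 = -8513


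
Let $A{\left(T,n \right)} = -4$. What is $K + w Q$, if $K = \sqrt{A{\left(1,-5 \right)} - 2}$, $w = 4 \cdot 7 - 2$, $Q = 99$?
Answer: $2574 + i \sqrt{6} \approx 2574.0 + 2.4495 i$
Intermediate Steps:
$w = 26$ ($w = 28 - 2 = 26$)
$K = i \sqrt{6}$ ($K = \sqrt{-4 - 2} = \sqrt{-6} = i \sqrt{6} \approx 2.4495 i$)
$K + w Q = i \sqrt{6} + 26 \cdot 99 = i \sqrt{6} + 2574 = 2574 + i \sqrt{6}$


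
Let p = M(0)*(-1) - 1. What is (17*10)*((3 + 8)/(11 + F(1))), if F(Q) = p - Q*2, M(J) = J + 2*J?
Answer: 935/4 ≈ 233.75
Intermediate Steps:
M(J) = 3*J
p = -1 (p = (3*0)*(-1) - 1 = 0*(-1) - 1 = 0 - 1 = -1)
F(Q) = -1 - 2*Q (F(Q) = -1 - Q*2 = -1 - 2*Q)
(17*10)*((3 + 8)/(11 + F(1))) = (17*10)*((3 + 8)/(11 + (-1 - 2*1))) = 170*(11/(11 + (-1 - 2))) = 170*(11/(11 - 3)) = 170*(11/8) = 935/4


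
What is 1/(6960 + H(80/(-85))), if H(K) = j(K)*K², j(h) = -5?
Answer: 289/2010160 ≈ 0.00014377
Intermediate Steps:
H(K) = -5*K²
1/(6960 + H(80/(-85))) = 1/(6960 - 5*(80/(-85))²) = 1/(6960 - 5*(80*(-1/85))²) = 1/(6960 - 5*(-16/17)²) = 1/(6960 - 5*256/289) = 1/(6960 - 1280/289) = 1/(2010160/289) = 289/2010160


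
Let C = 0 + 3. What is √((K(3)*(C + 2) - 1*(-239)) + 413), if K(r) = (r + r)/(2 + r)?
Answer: √658 ≈ 25.652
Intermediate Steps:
C = 3
K(r) = 2*r/(2 + r) (K(r) = (2*r)/(2 + r) = 2*r/(2 + r))
√((K(3)*(C + 2) - 1*(-239)) + 413) = √(((2*3/(2 + 3))*(3 + 2) - 1*(-239)) + 413) = √(((2*3/5)*5 + 239) + 413) = √(((2*3*(⅕))*5 + 239) + 413) = √(((6/5)*5 + 239) + 413) = √((6 + 239) + 413) = √(245 + 413) = √658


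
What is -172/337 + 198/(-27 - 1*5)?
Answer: -36115/5392 ≈ -6.6979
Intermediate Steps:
-172/337 + 198/(-27 - 1*5) = -172*1/337 + 198/(-27 - 5) = -172/337 + 198/(-32) = -172/337 + 198*(-1/32) = -172/337 - 99/16 = -36115/5392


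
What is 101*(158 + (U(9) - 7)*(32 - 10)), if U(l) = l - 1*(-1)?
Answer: 22624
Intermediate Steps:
U(l) = 1 + l (U(l) = l + 1 = 1 + l)
101*(158 + (U(9) - 7)*(32 - 10)) = 101*(158 + ((1 + 9) - 7)*(32 - 10)) = 101*(158 + (10 - 7)*22) = 101*(158 + 3*22) = 101*(158 + 66) = 101*224 = 22624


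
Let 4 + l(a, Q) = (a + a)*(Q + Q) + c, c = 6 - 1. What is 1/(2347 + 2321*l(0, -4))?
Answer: 1/4668 ≈ 0.00021422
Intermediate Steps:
c = 5
l(a, Q) = 1 + 4*Q*a (l(a, Q) = -4 + ((a + a)*(Q + Q) + 5) = -4 + ((2*a)*(2*Q) + 5) = -4 + (4*Q*a + 5) = -4 + (5 + 4*Q*a) = 1 + 4*Q*a)
1/(2347 + 2321*l(0, -4)) = 1/(2347 + 2321*(1 + 4*(-4)*0)) = 1/(2347 + 2321*(1 + 0)) = 1/(2347 + 2321*1) = 1/(2347 + 2321) = 1/4668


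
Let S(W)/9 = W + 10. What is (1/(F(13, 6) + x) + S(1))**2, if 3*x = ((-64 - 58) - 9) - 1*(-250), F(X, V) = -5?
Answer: 106069401/10816 ≈ 9806.7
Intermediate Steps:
x = 119/3 (x = (((-64 - 58) - 9) - 1*(-250))/3 = ((-122 - 9) + 250)/3 = (-131 + 250)/3 = (1/3)*119 = 119/3 ≈ 39.667)
S(W) = 90 + 9*W (S(W) = 9*(W + 10) = 9*(10 + W) = 90 + 9*W)
(1/(F(13, 6) + x) + S(1))**2 = (1/(-5 + 119/3) + (90 + 9*1))**2 = (1/(104/3) + (90 + 9))**2 = (3/104 + 99)**2 = (10299/104)**2 = 106069401/10816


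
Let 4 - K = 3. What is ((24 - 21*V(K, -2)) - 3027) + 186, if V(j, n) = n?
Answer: -2775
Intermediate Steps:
K = 1 (K = 4 - 1*3 = 4 - 3 = 1)
((24 - 21*V(K, -2)) - 3027) + 186 = ((24 - 21*(-2)) - 3027) + 186 = ((24 + 42) - 3027) + 186 = (66 - 3027) + 186 = -2961 + 186 = -2775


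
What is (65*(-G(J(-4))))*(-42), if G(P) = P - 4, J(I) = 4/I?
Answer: -13650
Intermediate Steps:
G(P) = -4 + P
(65*(-G(J(-4))))*(-42) = (65*(-(-4 + 4/(-4))))*(-42) = (65*(-(-4 + 4*(-¼))))*(-42) = (65*(-(-4 - 1)))*(-42) = (65*(-1*(-5)))*(-42) = (65*5)*(-42) = 325*(-42) = -13650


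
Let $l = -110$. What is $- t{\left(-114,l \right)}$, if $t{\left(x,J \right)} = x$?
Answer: $114$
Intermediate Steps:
$- t{\left(-114,l \right)} = \left(-1\right) \left(-114\right) = 114$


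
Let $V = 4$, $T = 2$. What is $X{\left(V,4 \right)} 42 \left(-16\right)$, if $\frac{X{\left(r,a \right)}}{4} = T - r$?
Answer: $5376$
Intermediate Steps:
$X{\left(r,a \right)} = 8 - 4 r$ ($X{\left(r,a \right)} = 4 \left(2 - r\right) = 8 - 4 r$)
$X{\left(V,4 \right)} 42 \left(-16\right) = \left(8 - 16\right) 42 \left(-16\right) = \left(-8\right) 42 \left(-16\right) = \left(-336\right) \left(-16\right) = 5376$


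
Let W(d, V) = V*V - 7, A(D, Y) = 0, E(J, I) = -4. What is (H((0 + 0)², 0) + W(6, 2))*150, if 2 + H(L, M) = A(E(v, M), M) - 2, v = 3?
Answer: -1050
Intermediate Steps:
W(d, V) = -7 + V² (W(d, V) = V² - 7 = -7 + V²)
H(L, M) = -4 (H(L, M) = -2 + (0 - 2) = -2 - 2 = -4)
(H((0 + 0)², 0) + W(6, 2))*150 = (-4 + (-7 + 2²))*150 = (-4 + (-7 + 4))*150 = (-4 - 3)*150 = -7*150 = -1050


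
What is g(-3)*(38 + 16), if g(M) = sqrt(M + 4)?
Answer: 54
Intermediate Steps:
g(M) = sqrt(4 + M)
g(-3)*(38 + 16) = sqrt(4 - 3)*(38 + 16) = sqrt(1)*54 = 1*54 = 54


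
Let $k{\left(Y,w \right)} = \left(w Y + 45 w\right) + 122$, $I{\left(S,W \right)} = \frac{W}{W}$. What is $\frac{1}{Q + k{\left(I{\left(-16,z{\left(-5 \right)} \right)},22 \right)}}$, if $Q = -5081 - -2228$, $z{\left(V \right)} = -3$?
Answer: $- \frac{1}{1719} \approx -0.00058173$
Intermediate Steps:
$I{\left(S,W \right)} = 1$
$Q = -2853$ ($Q = -5081 + 2228 = -2853$)
$k{\left(Y,w \right)} = 122 + 45 w + Y w$ ($k{\left(Y,w \right)} = \left(Y w + 45 w\right) + 122 = \left(45 w + Y w\right) + 122 = 122 + 45 w + Y w$)
$\frac{1}{Q + k{\left(I{\left(-16,z{\left(-5 \right)} \right)},22 \right)}} = \frac{1}{-2853 + \left(122 + 45 \cdot 22 + 1 \cdot 22\right)} = \frac{1}{-2853 + \left(122 + 990 + 22\right)} = \frac{1}{-2853 + 1134} = \frac{1}{-1719} = - \frac{1}{1719}$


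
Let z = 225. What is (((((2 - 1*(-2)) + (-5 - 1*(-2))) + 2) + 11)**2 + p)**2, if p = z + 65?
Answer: 236196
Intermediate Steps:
p = 290 (p = 225 + 65 = 290)
(((((2 - 1*(-2)) + (-5 - 1*(-2))) + 2) + 11)**2 + p)**2 = (((((2 - 1*(-2)) + (-5 - 1*(-2))) + 2) + 11)**2 + 290)**2 = (((((2 + 2) + (-5 + 2)) + 2) + 11)**2 + 290)**2 = ((((4 - 3) + 2) + 11)**2 + 290)**2 = (((1 + 2) + 11)**2 + 290)**2 = ((3 + 11)**2 + 290)**2 = (14**2 + 290)**2 = (196 + 290)**2 = 486**2 = 236196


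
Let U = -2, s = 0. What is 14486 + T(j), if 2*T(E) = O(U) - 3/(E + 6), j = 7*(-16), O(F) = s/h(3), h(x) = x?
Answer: 3071035/212 ≈ 14486.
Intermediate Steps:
O(F) = 0 (O(F) = 0/3 = 0*(⅓) = 0)
j = -112
T(E) = -3/(2*(6 + E)) (T(E) = (0 - 3/(E + 6))/2 = (0 - 3/(6 + E))/2 = (-3/(6 + E))/2 = -3/(2*(6 + E)))
14486 + T(j) = 14486 - 3/(12 + 2*(-112)) = 14486 - 3/(12 - 224) = 14486 - 3/(-212) = 14486 - 3*(-1/212) = 14486 + 3/212 = 3071035/212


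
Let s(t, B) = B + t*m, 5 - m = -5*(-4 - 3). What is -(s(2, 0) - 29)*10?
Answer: 890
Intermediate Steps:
m = -30 (m = 5 - (-5)*(-4 - 3) = 5 - (-5)*(-7) = 5 - 1*35 = 5 - 35 = -30)
s(t, B) = B - 30*t (s(t, B) = B + t*(-30) = B - 30*t)
-(s(2, 0) - 29)*10 = -((0 - 30*2) - 29)*10 = -((0 - 60) - 29)*10 = -(-60 - 29)*10 = -(-89)*10 = -1*(-890) = 890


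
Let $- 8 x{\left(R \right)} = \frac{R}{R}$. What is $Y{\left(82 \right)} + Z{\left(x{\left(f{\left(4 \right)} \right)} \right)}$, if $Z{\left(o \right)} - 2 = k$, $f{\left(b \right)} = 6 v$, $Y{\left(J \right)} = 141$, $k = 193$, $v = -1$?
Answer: $336$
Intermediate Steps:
$f{\left(b \right)} = -6$ ($f{\left(b \right)} = 6 \left(-1\right) = -6$)
$x{\left(R \right)} = - \frac{1}{8}$ ($x{\left(R \right)} = - \frac{R \frac{1}{R}}{8} = \left(- \frac{1}{8}\right) 1 = - \frac{1}{8}$)
$Z{\left(o \right)} = 195$ ($Z{\left(o \right)} = 2 + 193 = 195$)
$Y{\left(82 \right)} + Z{\left(x{\left(f{\left(4 \right)} \right)} \right)} = 141 + 195 = 336$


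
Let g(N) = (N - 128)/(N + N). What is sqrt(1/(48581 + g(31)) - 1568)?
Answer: I*sqrt(568976527667226)/602385 ≈ 39.598*I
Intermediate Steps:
g(N) = (-128 + N)/(2*N) (g(N) = (-128 + N)/((2*N)) = (-128 + N)*(1/(2*N)) = (-128 + N)/(2*N))
sqrt(1/(48581 + g(31)) - 1568) = sqrt(1/(48581 + (1/2)*(-128 + 31)/31) - 1568) = sqrt(1/(48581 + (1/2)*(1/31)*(-97)) - 1568) = sqrt(1/(48581 - 97/62) - 1568) = sqrt(1/(3011925/62) - 1568) = sqrt(62/3011925 - 1568) = sqrt(-4722698338/3011925) = I*sqrt(568976527667226)/602385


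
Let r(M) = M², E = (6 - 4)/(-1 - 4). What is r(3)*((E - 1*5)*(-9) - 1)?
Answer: 2142/5 ≈ 428.40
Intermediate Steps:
E = -⅖ (E = 2/(-5) = 2*(-⅕) = -⅖ ≈ -0.40000)
r(3)*((E - 1*5)*(-9) - 1) = 3²*((-⅖ - 1*5)*(-9) - 1) = 9*((-⅖ - 5)*(-9) - 1) = 9*(-27/5*(-9) - 1) = 9*(243/5 - 1) = 9*(238/5) = 2142/5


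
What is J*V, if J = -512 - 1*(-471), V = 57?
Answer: -2337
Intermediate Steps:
J = -41 (J = -512 + 471 = -41)
J*V = -41*57 = -2337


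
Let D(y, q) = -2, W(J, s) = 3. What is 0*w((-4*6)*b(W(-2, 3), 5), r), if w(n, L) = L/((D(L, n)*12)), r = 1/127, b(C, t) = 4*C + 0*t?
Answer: 0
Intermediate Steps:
b(C, t) = 4*C (b(C, t) = 4*C + 0 = 4*C)
r = 1/127 ≈ 0.0078740
w(n, L) = -L/24 (w(n, L) = L/((-2*12)) = L/(-24) = L*(-1/24) = -L/24)
0*w((-4*6)*b(W(-2, 3), 5), r) = 0*(-1/24*1/127) = 0*(-1/3048) = 0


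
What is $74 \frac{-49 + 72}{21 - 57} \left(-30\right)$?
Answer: $\frac{4255}{3} \approx 1418.3$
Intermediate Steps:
$74 \frac{-49 + 72}{21 - 57} \left(-30\right) = 74 \frac{23}{-36} \left(-30\right) = 74 \cdot 23 \left(- \frac{1}{36}\right) \left(-30\right) = 74 \left(- \frac{23}{36}\right) \left(-30\right) = \left(- \frac{851}{18}\right) \left(-30\right) = \frac{4255}{3}$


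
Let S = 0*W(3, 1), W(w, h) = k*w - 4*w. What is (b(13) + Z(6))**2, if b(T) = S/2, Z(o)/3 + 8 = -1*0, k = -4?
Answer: 576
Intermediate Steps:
W(w, h) = -8*w (W(w, h) = -4*w - 4*w = -8*w)
S = 0 (S = 0*(-8*3) = 0*(-24) = 0)
Z(o) = -24 (Z(o) = -24 + 3*(-1*0) = -24 + 3*0 = -24 + 0 = -24)
b(T) = 0 (b(T) = 0/2 = 0*(1/2) = 0)
(b(13) + Z(6))**2 = (0 - 24)**2 = (-24)**2 = 576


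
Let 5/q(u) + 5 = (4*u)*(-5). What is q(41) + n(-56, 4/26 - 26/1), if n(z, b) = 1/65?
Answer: 4/429 ≈ 0.0093240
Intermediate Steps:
q(u) = 5/(-5 - 20*u) (q(u) = 5/(-5 + (4*u)*(-5)) = 5/(-5 - 20*u))
n(z, b) = 1/65
q(41) + n(-56, 4/26 - 26/1) = -1/(1 + 4*41) + 1/65 = -1/(1 + 164) + 1/65 = -1/165 + 1/65 = 4/429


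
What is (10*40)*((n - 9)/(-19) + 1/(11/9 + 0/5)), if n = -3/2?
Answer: 114600/209 ≈ 548.33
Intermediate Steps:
n = -3/2 (n = -3*1/2 = -3/2 ≈ -1.5000)
(10*40)*((n - 9)/(-19) + 1/(11/9 + 0/5)) = (10*40)*((-3/2 - 9)/(-19) + 1/(11/9 + 0/5)) = 400*(-21/2*(-1/19) + 1/(11*(1/9) + 0*(1/5))) = 400*(21/38 + 1/(11/9 + 0)) = 400*(21/38 + 1/(11/9)) = 400*(21/38 + 1*(9/11)) = 400*(21/38 + 9/11) = 400*(573/418) = 114600/209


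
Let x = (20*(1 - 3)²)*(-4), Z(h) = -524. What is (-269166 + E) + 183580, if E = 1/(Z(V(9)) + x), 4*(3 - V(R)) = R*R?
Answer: -72234585/844 ≈ -85586.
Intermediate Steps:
V(R) = 3 - R²/4 (V(R) = 3 - R*R/4 = 3 - R²/4)
x = -320 (x = (20*(-2)²)*(-4) = (20*4)*(-4) = 80*(-4) = -320)
E = -1/844 (E = 1/(-524 - 320) = 1/(-844) = -1/844 ≈ -0.0011848)
(-269166 + E) + 183580 = (-269166 - 1/844) + 183580 = -227176105/844 + 183580 = -72234585/844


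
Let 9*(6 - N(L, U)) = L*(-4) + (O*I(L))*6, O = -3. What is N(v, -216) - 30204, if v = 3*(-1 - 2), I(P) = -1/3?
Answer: -90608/3 ≈ -30203.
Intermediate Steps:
I(P) = -1/3 (I(P) = -1*1/3 = -1/3)
v = -9 (v = 3*(-3) = -9)
N(L, U) = 16/3 + 4*L/9 (N(L, U) = 6 - (L*(-4) - 3*(-1/3)*6)/9 = 6 - (-4*L + 1*6)/9 = 6 - (-4*L + 6)/9 = 6 - (6 - 4*L)/9 = 6 + (-2/3 + 4*L/9) = 16/3 + 4*L/9)
N(v, -216) - 30204 = (16/3 + (4/9)*(-9)) - 30204 = (16/3 - 4) - 30204 = 4/3 - 30204 = -90608/3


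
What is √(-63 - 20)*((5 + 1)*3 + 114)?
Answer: 132*I*√83 ≈ 1202.6*I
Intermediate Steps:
√(-63 - 20)*((5 + 1)*3 + 114) = √(-83)*(6*3 + 114) = (I*√83)*(18 + 114) = (I*√83)*132 = 132*I*√83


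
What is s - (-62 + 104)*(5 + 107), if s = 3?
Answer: -4701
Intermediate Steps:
s - (-62 + 104)*(5 + 107) = 3 - (-62 + 104)*(5 + 107) = 3 - 42*112 = 3 - 1*4704 = 3 - 4704 = -4701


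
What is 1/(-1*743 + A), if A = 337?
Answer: -1/406 ≈ -0.0024631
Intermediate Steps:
1/(-1*743 + A) = 1/(-1*743 + 337) = 1/(-743 + 337) = 1/(-406) = -1/406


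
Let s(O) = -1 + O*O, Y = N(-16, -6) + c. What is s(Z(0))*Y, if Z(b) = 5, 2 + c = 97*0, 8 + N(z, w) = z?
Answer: -624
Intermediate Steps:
N(z, w) = -8 + z
c = -2 (c = -2 + 97*0 = -2 + 0 = -2)
Y = -26 (Y = (-8 - 16) - 2 = -24 - 2 = -26)
s(O) = -1 + O**2
s(Z(0))*Y = (-1 + 5**2)*(-26) = (-1 + 25)*(-26) = 24*(-26) = -624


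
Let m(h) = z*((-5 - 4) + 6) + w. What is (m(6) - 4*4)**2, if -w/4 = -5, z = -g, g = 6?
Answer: 484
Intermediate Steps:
z = -6 (z = -1*6 = -6)
w = 20 (w = -4*(-5) = 20)
m(h) = 38 (m(h) = -6*((-5 - 4) + 6) + 20 = -6*(-9 + 6) + 20 = -6*(-3) + 20 = 18 + 20 = 38)
(m(6) - 4*4)**2 = (38 - 4*4)**2 = (38 - 16)**2 = 22**2 = 484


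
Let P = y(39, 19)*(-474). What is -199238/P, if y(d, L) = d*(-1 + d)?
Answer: 97/342 ≈ 0.28363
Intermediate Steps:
P = -702468 (P = (39*(-1 + 39))*(-474) = (39*38)*(-474) = 1482*(-474) = -702468)
-199238/P = -199238/(-702468) = -199238*(-1/702468) = 97/342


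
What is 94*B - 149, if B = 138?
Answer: 12823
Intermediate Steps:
94*B - 149 = 94*138 - 149 = 12972 - 149 = 12823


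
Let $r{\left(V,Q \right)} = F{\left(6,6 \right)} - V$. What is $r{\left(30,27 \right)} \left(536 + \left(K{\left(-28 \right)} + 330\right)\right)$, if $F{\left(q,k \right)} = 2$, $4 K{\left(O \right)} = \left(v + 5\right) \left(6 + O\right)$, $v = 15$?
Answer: $-21168$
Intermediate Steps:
$K{\left(O \right)} = 30 + 5 O$ ($K{\left(O \right)} = \frac{\left(15 + 5\right) \left(6 + O\right)}{4} = \frac{20 \left(6 + O\right)}{4} = \frac{120 + 20 O}{4} = 30 + 5 O$)
$r{\left(V,Q \right)} = 2 - V$
$r{\left(30,27 \right)} \left(536 + \left(K{\left(-28 \right)} + 330\right)\right) = \left(2 - 30\right) \left(536 + \left(\left(30 + 5 \left(-28\right)\right) + 330\right)\right) = \left(2 - 30\right) \left(536 + \left(\left(30 - 140\right) + 330\right)\right) = - 28 \left(536 + \left(-110 + 330\right)\right) = - 28 \left(536 + 220\right) = \left(-28\right) 756 = -21168$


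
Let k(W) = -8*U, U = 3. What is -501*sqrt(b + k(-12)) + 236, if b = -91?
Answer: 236 - 501*I*sqrt(115) ≈ 236.0 - 5372.6*I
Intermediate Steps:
k(W) = -24 (k(W) = -8*3 = -24)
-501*sqrt(b + k(-12)) + 236 = -501*sqrt(-91 - 24) + 236 = -501*I*sqrt(115) + 236 = 236 - 501*I*sqrt(115)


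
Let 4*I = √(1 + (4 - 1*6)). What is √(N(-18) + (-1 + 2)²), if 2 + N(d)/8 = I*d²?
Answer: √(-15 + 648*I) ≈ 17.793 + 18.21*I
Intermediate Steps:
I = I/4 (I = √(1 + (4 - 1*6))/4 = √(1 + (4 - 6))/4 = √(1 - 2)/4 = √(-1)/4 = I/4 ≈ 0.25*I)
N(d) = -16 + 2*I*d² (N(d) = -16 + 8*((I/4)*d²) = -16 + 8*(I*d²/4) = -16 + 2*I*d²)
√(N(-18) + (-1 + 2)²) = √((-16 + 2*I*(-18)²) + (-1 + 2)²) = √((-16 + 2*I*324) + 1²) = √((-16 + 648*I) + 1) = √(-15 + 648*I)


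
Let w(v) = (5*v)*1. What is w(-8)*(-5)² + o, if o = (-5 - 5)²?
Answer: -900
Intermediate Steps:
w(v) = 5*v
o = 100 (o = (-10)² = 100)
w(-8)*(-5)² + o = (5*(-8))*(-5)² + 100 = -40*25 + 100 = -1000 + 100 = -900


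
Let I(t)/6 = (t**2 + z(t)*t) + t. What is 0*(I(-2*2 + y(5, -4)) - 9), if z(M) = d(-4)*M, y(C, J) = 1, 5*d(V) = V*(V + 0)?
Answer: 0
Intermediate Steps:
d(V) = V**2/5 (d(V) = (V*(V + 0))/5 = (V*V)/5 = V**2/5)
z(M) = 16*M/5 (z(M) = ((1/5)*(-4)**2)*M = ((1/5)*16)*M = 16*M/5)
I(t) = 6*t + 126*t**2/5 (I(t) = 6*((t**2 + (16*t/5)*t) + t) = 6*((t**2 + 16*t**2/5) + t) = 6*(21*t**2/5 + t) = 6*(t + 21*t**2/5) = 6*t + 126*t**2/5)
0*(I(-2*2 + y(5, -4)) - 9) = 0*(6*(-2*2 + 1)*(5 + 21*(-2*2 + 1))/5 - 9) = 0*(6*(-4 + 1)*(5 + 21*(-4 + 1))/5 - 9) = 0*((6/5)*(-3)*(5 + 21*(-3)) - 9) = 0*((6/5)*(-3)*(5 - 63) - 9) = 0*((6/5)*(-3)*(-58) - 9) = 0*(1044/5 - 9) = 0*(999/5) = 0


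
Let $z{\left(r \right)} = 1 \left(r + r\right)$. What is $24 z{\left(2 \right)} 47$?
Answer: $4512$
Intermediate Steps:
$z{\left(r \right)} = 2 r$ ($z{\left(r \right)} = 1 \cdot 2 r = 2 r$)
$24 z{\left(2 \right)} 47 = 24 \cdot 2 \cdot 2 \cdot 47 = 24 \cdot 4 \cdot 47 = 96 \cdot 47 = 4512$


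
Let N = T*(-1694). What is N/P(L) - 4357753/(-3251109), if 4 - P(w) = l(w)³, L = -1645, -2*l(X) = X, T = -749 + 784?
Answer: 19399692110774909/14472022667152137 ≈ 1.3405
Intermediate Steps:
T = 35
l(X) = -X/2
N = -59290 (N = 35*(-1694) = -59290)
P(w) = 4 + w³/8 (P(w) = 4 - (-w/2)³ = 4 - (-1)*w³/8 = 4 + w³/8)
N/P(L) - 4357753/(-3251109) = -59290/(4 + (⅛)*(-1645)³) - 4357753/(-3251109) = -59290/(4 + (⅛)*(-4451411125)) - 4357753*(-1/3251109) = -59290/(4 - 4451411125/8) + 4357753/3251109 = -59290/(-4451411093/8) + 4357753/3251109 = -59290*(-8/4451411093) + 4357753/3251109 = 474320/4451411093 + 4357753/3251109 = 19399692110774909/14472022667152137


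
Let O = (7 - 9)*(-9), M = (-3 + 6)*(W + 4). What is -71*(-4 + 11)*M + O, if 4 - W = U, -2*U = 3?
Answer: -28293/2 ≈ -14147.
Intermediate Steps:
U = -3/2 (U = -½*3 = -3/2 ≈ -1.5000)
W = 11/2 (W = 4 - 1*(-3/2) = 4 + 3/2 = 11/2 ≈ 5.5000)
M = 57/2 (M = (-3 + 6)*(11/2 + 4) = 3*(19/2) = 57/2 ≈ 28.500)
O = 18 (O = -2*(-9) = 18)
-71*(-4 + 11)*M + O = -71*(-4 + 11)*57/2 + 18 = -497*57/2 + 18 = -71*399/2 + 18 = -28329/2 + 18 = -28293/2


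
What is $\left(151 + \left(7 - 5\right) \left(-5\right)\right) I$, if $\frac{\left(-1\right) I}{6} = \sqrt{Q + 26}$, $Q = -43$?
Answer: $- 846 i \sqrt{17} \approx - 3488.1 i$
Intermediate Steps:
$I = - 6 i \sqrt{17}$ ($I = - 6 \sqrt{-43 + 26} = - 6 \sqrt{-17} = - 6 i \sqrt{17} \approx - 24.739 i$)
$\left(151 + \left(7 - 5\right) \left(-5\right)\right) I = \left(151 + \left(7 - 5\right) \left(-5\right)\right) \left(- 6 i \sqrt{17}\right) = \left(151 + 2 \left(-5\right)\right) \left(- 6 i \sqrt{17}\right) = \left(151 - 10\right) \left(- 6 i \sqrt{17}\right) = 141 \left(- 6 i \sqrt{17}\right) = - 846 i \sqrt{17}$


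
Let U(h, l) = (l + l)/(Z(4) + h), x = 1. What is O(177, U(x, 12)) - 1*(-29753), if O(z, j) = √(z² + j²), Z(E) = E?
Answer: 29753 + 3*√87089/5 ≈ 29930.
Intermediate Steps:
U(h, l) = 2*l/(4 + h) (U(h, l) = (l + l)/(4 + h) = (2*l)/(4 + h) = 2*l/(4 + h))
O(z, j) = √(j² + z²)
O(177, U(x, 12)) - 1*(-29753) = √((2*12/(4 + 1))² + 177²) - 1*(-29753) = √((2*12/5)² + 31329) + 29753 = √((2*12*(⅕))² + 31329) + 29753 = √((24/5)² + 31329) + 29753 = √(576/25 + 31329) + 29753 = √(783801/25) + 29753 = 3*√87089/5 + 29753 = 29753 + 3*√87089/5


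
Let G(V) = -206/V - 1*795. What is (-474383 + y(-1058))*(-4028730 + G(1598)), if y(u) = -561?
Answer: 1529125227477632/799 ≈ 1.9138e+12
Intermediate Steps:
G(V) = -795 - 206/V (G(V) = -206/V - 795 = -795 - 206/V)
(-474383 + y(-1058))*(-4028730 + G(1598)) = (-474383 - 561)*(-4028730 + (-795 - 206/1598)) = -474944*(-4028730 + (-795 - 206*1/1598)) = -474944*(-4028730 + (-795 - 103/799)) = -474944*(-4028730 - 635308/799) = -474944*(-3219590578/799) = 1529125227477632/799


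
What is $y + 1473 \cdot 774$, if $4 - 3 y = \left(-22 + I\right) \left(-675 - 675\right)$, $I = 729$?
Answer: $\frac{4374760}{3} \approx 1.4583 \cdot 10^{6}$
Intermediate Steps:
$y = \frac{954454}{3}$ ($y = \frac{4}{3} - \frac{\left(-22 + 729\right) \left(-675 - 675\right)}{3} = \frac{4}{3} - \frac{707 \left(-1350\right)}{3} = \frac{4}{3} - -318150 = \frac{4}{3} + 318150 = \frac{954454}{3} \approx 3.1815 \cdot 10^{5}$)
$y + 1473 \cdot 774 = \frac{954454}{3} + 1473 \cdot 774 = \frac{954454}{3} + 1140102 = \frac{4374760}{3}$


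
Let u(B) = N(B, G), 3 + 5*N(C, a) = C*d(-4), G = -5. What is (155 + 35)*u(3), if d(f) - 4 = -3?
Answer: 0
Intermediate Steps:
d(f) = 1 (d(f) = 4 - 3 = 1)
N(C, a) = -3/5 + C/5 (N(C, a) = -3/5 + (C*1)/5 = -3/5 + C/5)
u(B) = -3/5 + B/5
(155 + 35)*u(3) = (155 + 35)*(-3/5 + (1/5)*3) = 190*(-3/5 + 3/5) = 190*0 = 0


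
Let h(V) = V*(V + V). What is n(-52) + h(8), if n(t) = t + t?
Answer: 24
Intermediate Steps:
h(V) = 2*V² (h(V) = V*(2*V) = 2*V²)
n(t) = 2*t
n(-52) + h(8) = 2*(-52) + 2*8² = -104 + 2*64 = -104 + 128 = 24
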